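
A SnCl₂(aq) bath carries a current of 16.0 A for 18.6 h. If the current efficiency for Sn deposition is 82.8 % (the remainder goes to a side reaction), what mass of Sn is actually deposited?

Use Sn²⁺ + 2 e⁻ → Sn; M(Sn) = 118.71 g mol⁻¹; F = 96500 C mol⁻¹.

Q = I·t = 16.00 × 66960 = 1071000 C.
n(e⁻) = 1071000/96500 = 11.10 mol; theoretically n(Sn) = 11.10/2 = 5.551 mol, m_theo = 659.0 g.
At 82.8 % efficiency, m_actual = 0.828 × 659.0 = 546 g.

546 g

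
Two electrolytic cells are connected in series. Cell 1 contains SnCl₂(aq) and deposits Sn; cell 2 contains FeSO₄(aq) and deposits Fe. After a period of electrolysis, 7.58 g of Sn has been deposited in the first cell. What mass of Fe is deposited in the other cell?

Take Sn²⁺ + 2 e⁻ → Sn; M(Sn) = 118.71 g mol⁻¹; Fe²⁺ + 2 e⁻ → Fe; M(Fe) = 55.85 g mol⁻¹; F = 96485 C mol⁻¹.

n(Sn) = 7.58 / 118.71 = 0.06385 mol.
Since Sn²⁺ + 2 e⁻ → Sn, n(e⁻) passed = 2 × 0.06385 = 0.1277 mol.
Cells in series carry the same charge, so the same 0.1277 mol of electrons passes through cell 2.
Fe²⁺ + 2 e⁻ → Fe, so n(Fe) = 0.1277 / 2 = 0.06385 mol.
m(Fe) = 0.06385 × 55.85 = 3.57 g.

3.57 g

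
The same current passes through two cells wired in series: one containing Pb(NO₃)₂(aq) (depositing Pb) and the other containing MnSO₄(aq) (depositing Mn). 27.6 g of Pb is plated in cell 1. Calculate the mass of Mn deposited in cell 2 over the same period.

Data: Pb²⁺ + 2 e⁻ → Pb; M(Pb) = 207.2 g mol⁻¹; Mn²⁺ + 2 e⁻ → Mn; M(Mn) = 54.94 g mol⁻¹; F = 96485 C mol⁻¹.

n(Pb) = 27.6 / 207.2 = 0.1332 mol.
Since Pb²⁺ + 2 e⁻ → Pb, n(e⁻) passed = 2 × 0.1332 = 0.2664 mol.
Cells in series carry the same charge, so the same 0.2664 mol of electrons passes through cell 2.
Mn²⁺ + 2 e⁻ → Mn, so n(Mn) = 0.2664 / 2 = 0.1332 mol.
m(Mn) = 0.1332 × 54.94 = 7.32 g.

7.32 g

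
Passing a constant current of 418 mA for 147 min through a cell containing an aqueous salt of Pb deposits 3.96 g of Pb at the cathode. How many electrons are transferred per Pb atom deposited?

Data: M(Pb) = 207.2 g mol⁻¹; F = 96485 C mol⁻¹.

Q = I·t = 0.4180 A × 8820.0 s = 3687 C, so n(e⁻) = 3687/96485 = 0.03821 mol.
n(Pb) deposited = 3.96 / 207.2 = 0.01911 mol.
Electrons per atom = n(e⁻)/n(Pb) = 0.03821 / 0.01911 = 2.00 ≈ 2, so the ion is Pb²⁺.

2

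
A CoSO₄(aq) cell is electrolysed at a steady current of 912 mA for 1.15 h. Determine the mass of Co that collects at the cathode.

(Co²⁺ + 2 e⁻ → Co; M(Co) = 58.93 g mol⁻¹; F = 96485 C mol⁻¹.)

Q = I·t = 0.9120 A × 4140.0 s = 3776 C.
n(e⁻) = Q/F = 3776 / 96485 = 0.03913 mol.
Co²⁺ + 2 e⁻ → Co, so n(Co) = n(e⁻)/2 = 0.01957 mol.
m = n·M = 0.01957 × 58.93 = 1.15 g.

1.15 g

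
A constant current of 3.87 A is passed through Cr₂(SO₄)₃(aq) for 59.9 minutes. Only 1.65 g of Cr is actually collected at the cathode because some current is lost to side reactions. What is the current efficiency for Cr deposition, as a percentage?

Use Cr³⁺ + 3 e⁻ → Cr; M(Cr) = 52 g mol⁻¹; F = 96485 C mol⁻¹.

Q = I·t = 3.870 × 3594.0 = 13910 C; n(e⁻) = 13910/96485 = 0.1442 mol.
Theoretical n(Cr) = n(e⁻)/3 = 0.04805 mol, i.e. m_theo = 0.04805 × 52 = 2.499 g.
Efficiency = m_actual / m_theo = 1.65 / 2.499 = 66.0 %.

66.0 %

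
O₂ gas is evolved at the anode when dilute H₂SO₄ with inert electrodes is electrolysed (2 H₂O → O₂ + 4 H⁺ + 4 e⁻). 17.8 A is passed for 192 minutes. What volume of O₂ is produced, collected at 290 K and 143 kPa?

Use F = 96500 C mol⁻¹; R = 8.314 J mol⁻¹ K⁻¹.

Q = I·t = 17.80 A × 11520 s = 205100 C.
n(e⁻) = Q/F = 205100 / 96500 = 2.125 mol.
4 electrons are transferred per O₂ molecule, so n(O₂) = 2.125 / 4 = 0.5312 mol.
V = nRT/P = (0.5312 × 8.314 × 290) / (143 × 10³ Pa) = 0.00896 m³ = 8.96 L.

8.96 L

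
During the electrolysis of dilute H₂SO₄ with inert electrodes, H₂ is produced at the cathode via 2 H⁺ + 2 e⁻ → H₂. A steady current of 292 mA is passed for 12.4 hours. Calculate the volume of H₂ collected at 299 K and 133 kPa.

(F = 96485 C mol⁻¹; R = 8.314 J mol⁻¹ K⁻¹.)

1.26 L

Q = I·t = 0.2920 A × 44640 s = 13030 C.
n(e⁻) = Q/F = 13030 / 96485 = 0.1351 mol.
2 electrons are transferred per H₂ molecule, so n(H₂) = 0.1351 / 2 = 0.06755 mol.
V = nRT/P = (0.06755 × 8.314 × 299) / (133 × 10³ Pa) = 0.00126 m³ = 1.26 L.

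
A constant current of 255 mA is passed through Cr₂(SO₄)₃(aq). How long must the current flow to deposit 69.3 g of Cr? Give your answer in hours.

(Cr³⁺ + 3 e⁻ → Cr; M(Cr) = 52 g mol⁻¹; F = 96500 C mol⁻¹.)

n(Cr) = m/M = 69.3 / 52 = 1.333 mol.
Each Cr atom requires 3 electrons, so n(e⁻) = 3 × 1.333 = 3.998 mol.
Q = n(e⁻)·F = 3.998 × 96500 = 385800 C.
t = Q/I = 385800 / 0.2550 A = 1513000 s = 420 h.

420 h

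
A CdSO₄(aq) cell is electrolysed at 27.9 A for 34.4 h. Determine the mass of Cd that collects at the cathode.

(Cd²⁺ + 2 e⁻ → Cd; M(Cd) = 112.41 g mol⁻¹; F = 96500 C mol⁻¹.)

2010 g

Q = I·t = 27.90 A × 123840 s = 3455000 C.
n(e⁻) = Q/F = 3455000 / 96500 = 35.80 mol.
Cd²⁺ + 2 e⁻ → Cd, so n(Cd) = n(e⁻)/2 = 17.90 mol.
m = n·M = 17.90 × 112.41 = 2010 g.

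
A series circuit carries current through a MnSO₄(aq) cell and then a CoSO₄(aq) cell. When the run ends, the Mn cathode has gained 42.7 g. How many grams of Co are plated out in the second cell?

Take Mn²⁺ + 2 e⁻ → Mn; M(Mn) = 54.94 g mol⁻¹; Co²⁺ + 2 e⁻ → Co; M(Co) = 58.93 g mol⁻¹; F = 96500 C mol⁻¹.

45.8 g

n(Mn) = 42.7 / 54.94 = 0.7772 mol.
Since Mn²⁺ + 2 e⁻ → Mn, n(e⁻) passed = 2 × 0.7772 = 1.554 mol.
Cells in series carry the same charge, so the same 1.554 mol of electrons passes through cell 2.
Co²⁺ + 2 e⁻ → Co, so n(Co) = 1.554 / 2 = 0.7772 mol.
m(Co) = 0.7772 × 58.93 = 45.8 g.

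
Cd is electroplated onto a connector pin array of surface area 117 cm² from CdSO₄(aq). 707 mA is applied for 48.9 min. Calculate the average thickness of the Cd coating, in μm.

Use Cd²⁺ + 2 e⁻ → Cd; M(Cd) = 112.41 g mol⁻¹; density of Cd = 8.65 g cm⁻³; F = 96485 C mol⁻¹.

Q = I·t = 0.7070 × 2934.0 = 2074 C; n(e⁻) = 0.02150 mol.
n(Cd) = n(e⁻)/2 = 0.01075 mol, so m = 0.01075 × 112.41 = 1.208 g.
Volume = m/ρ = 1.208 / 8.65 = 0.1397 cm³.
Thickness = V/A = 0.1397 / 117 = 0.00119 cm = 11.9 μm.

11.9 μm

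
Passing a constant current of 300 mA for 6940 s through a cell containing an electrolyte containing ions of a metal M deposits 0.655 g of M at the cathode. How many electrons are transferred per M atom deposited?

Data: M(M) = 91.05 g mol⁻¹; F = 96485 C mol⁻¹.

Q = I·t = 0.3000 A × 6940.0 s = 2082 C, so n(e⁻) = 2082/96485 = 0.02158 mol.
n(M) deposited = 0.655 / 91.05 = 0.007194 mol.
Electrons per atom = n(e⁻)/n(M) = 0.02158 / 0.007194 = 3.00 ≈ 3, so the ion is M³⁺.

3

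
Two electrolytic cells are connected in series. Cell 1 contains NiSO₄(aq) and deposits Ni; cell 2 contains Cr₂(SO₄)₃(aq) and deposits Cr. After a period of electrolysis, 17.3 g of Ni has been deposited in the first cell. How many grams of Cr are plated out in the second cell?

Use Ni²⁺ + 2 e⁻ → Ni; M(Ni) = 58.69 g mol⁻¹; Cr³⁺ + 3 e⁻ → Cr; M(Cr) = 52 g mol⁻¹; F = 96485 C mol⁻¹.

n(Ni) = 17.3 / 58.69 = 0.2948 mol.
Since Ni²⁺ + 2 e⁻ → Ni, n(e⁻) passed = 2 × 0.2948 = 0.5895 mol.
Cells in series carry the same charge, so the same 0.5895 mol of electrons passes through cell 2.
Cr³⁺ + 3 e⁻ → Cr, so n(Cr) = 0.5895 / 3 = 0.1965 mol.
m(Cr) = 0.1965 × 52 = 10.2 g.

10.2 g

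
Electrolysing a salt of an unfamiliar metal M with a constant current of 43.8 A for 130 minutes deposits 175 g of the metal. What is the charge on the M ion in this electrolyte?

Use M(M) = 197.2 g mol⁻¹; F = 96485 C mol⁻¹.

Q = I·t = 43.80 A × 7800.0 s = 341600 C, so n(e⁻) = 341600/96485 = 3.541 mol.
n(M) deposited = 175 / 197.2 = 0.8874 mol.
Electrons per atom = n(e⁻)/n(M) = 3.541 / 0.8874 = 3.99 ≈ 4, so the ion is M⁴⁺.

+4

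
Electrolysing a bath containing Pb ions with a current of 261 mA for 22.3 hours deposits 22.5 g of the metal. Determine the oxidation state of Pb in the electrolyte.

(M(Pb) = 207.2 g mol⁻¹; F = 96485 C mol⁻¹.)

Q = I·t = 0.2610 A × 80280 s = 20950 C, so n(e⁻) = 20950/96485 = 0.2172 mol.
n(Pb) deposited = 22.5 / 207.2 = 0.1086 mol.
Electrons per atom = n(e⁻)/n(Pb) = 0.2172 / 0.1086 = 2.00 ≈ 2, so the ion is Pb²⁺.

+2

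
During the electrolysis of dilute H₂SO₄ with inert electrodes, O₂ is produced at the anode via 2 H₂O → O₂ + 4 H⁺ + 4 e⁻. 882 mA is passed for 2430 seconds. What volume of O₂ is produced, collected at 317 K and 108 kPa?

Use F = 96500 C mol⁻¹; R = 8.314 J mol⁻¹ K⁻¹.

Q = I·t = 0.8820 A × 2430.0 s = 2143 C.
n(e⁻) = Q/F = 2143 / 96500 = 0.02221 mol.
4 electrons are transferred per O₂ molecule, so n(O₂) = 0.02221 / 4 = 0.005552 mol.
V = nRT/P = (0.005552 × 8.314 × 317) / (108 × 10³ Pa) = 1.35 × 10⁻⁴ m³ = 0.135 L.

0.135 L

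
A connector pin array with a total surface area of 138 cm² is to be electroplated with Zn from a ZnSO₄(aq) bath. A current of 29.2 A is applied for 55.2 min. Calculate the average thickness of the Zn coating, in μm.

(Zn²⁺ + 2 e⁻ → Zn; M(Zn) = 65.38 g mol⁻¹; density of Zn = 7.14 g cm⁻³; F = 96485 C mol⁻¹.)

Q = I·t = 29.20 × 3312.0 = 96710 C; n(e⁻) = 1.002 mol.
n(Zn) = n(e⁻)/2 = 0.5012 mol, so m = 0.5012 × 65.38 = 32.77 g.
Volume = m/ρ = 32.77 / 7.14 = 4.589 cm³.
Thickness = V/A = 4.589 / 138 = 0.0333 cm = 333 μm.

333 μm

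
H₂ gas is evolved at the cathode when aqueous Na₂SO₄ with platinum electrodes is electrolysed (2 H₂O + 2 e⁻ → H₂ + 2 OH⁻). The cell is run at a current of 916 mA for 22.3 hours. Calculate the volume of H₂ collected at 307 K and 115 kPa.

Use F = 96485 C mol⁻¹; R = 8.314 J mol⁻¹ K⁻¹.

8.46 L

Q = I·t = 0.9160 A × 80280 s = 73540 C.
n(e⁻) = Q/F = 73540 / 96485 = 0.7622 mol.
2 electrons are transferred per H₂ molecule, so n(H₂) = 0.7622 / 2 = 0.3811 mol.
V = nRT/P = (0.3811 × 8.314 × 307) / (115 × 10³ Pa) = 0.00846 m³ = 8.46 L.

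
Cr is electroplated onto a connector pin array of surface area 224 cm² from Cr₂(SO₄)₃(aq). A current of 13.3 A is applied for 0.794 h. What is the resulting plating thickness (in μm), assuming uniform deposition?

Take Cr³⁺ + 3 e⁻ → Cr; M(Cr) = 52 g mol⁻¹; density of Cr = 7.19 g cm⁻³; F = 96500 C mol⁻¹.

42.4 μm

Q = I·t = 13.30 × 2858.4 = 38020 C; n(e⁻) = 0.3940 mol.
n(Cr) = n(e⁻)/3 = 0.1313 mol, so m = 0.1313 × 52 = 6.829 g.
Volume = m/ρ = 6.829 / 7.19 = 0.9497 cm³.
Thickness = V/A = 0.9497 / 224 = 0.00424 cm = 42.4 μm.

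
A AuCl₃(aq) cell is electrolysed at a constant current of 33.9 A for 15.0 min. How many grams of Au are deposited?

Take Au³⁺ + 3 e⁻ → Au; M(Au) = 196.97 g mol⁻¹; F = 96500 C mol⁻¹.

20.8 g

Q = I·t = 33.90 A × 900.00 s = 30510 C.
n(e⁻) = Q/F = 30510 / 96500 = 0.3162 mol.
Au³⁺ + 3 e⁻ → Au, so n(Au) = n(e⁻)/3 = 0.1054 mol.
m = n·M = 0.1054 × 196.97 = 20.8 g.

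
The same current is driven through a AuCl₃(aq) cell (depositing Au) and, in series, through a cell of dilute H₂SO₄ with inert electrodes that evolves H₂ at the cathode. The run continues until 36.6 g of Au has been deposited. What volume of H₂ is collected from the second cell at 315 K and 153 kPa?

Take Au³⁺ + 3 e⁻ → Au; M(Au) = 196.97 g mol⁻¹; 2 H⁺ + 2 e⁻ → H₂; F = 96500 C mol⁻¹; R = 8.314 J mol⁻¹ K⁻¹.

n(Au) = 36.6 / 196.97 = 0.1858 mol, so n(e⁻) = 3 × 0.1858 = 0.5574 mol.
The cells are in series, so the same 0.5574 mol of electrons passes through the second cell.
2 H⁺ + 2 e⁻ → H₂ — 2 mol e⁻ per mol H₂, so n(H₂) = 0.5574/2 = 0.2787 mol.
V = nRT/P = (0.2787 × 8.314 × 315) / (153 × 10³) = 0.00477 m³ = 4.77 L.

4.77 L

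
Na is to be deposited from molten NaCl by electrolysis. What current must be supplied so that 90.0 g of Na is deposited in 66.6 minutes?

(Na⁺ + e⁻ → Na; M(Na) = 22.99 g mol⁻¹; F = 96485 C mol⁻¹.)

n(Na) = 90.0 / 22.99 = 3.915 mol.
n(e⁻) = 1 × 3.915 = 3.915 mol.
Q = n(e⁻)·F = 3.915 × 96485 = 377700 C.
I = Q/t = 377700 / 3996.0 s = 94.5 A.

94.5 A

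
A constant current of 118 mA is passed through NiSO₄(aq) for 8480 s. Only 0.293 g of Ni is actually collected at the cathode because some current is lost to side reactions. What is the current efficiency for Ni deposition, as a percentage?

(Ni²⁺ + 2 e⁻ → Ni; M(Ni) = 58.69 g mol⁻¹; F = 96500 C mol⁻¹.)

96.3 %

Q = I·t = 0.1180 × 8480.0 = 1001 C; n(e⁻) = 1001/96500 = 0.01037 mol.
Theoretical n(Ni) = n(e⁻)/2 = 0.005185 mol, i.e. m_theo = 0.005185 × 58.69 = 0.3043 g.
Efficiency = m_actual / m_theo = 0.293 / 0.3043 = 96.3 %.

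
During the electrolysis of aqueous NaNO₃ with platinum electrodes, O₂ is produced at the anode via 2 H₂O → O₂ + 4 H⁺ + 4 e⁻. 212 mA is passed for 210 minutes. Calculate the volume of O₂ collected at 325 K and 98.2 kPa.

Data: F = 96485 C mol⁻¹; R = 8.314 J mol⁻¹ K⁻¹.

Q = I·t = 0.2120 A × 12600 s = 2671 C.
n(e⁻) = Q/F = 2671 / 96485 = 0.02769 mol.
4 electrons are transferred per O₂ molecule, so n(O₂) = 0.02769 / 4 = 0.006921 mol.
V = nRT/P = (0.006921 × 8.314 × 325) / (98.2 × 10³ Pa) = 1.90 × 10⁻⁴ m³ = 0.190 L.

0.190 L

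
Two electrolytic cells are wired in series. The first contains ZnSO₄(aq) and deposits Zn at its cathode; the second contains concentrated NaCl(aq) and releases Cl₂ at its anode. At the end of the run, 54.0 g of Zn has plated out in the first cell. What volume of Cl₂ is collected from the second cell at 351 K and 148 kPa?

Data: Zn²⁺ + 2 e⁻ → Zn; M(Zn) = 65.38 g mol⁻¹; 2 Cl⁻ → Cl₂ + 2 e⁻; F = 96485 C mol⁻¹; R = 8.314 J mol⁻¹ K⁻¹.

n(Zn) = 54.0 / 65.38 = 0.8259 mol, so n(e⁻) = 2 × 0.8259 = 1.652 mol.
The cells are in series, so the same 1.652 mol of electrons passes through the second cell.
2 Cl⁻ → Cl₂ + 2 e⁻ — 2 mol e⁻ per mol Cl₂, so n(Cl₂) = 1.652/2 = 0.8259 mol.
V = nRT/P = (0.8259 × 8.314 × 351) / (148 × 10³) = 0.0163 m³ = 16.3 L.

16.3 L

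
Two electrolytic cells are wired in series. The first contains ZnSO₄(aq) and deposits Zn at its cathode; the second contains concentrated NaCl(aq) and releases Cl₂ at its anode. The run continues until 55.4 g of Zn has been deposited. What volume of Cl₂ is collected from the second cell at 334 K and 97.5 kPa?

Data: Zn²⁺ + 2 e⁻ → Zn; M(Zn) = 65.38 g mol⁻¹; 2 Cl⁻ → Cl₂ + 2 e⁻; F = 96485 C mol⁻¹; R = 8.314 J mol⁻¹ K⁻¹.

24.1 L

n(Zn) = 55.4 / 65.38 = 0.8474 mol, so n(e⁻) = 2 × 0.8474 = 1.695 mol.
The cells are in series, so the same 1.695 mol of electrons passes through the second cell.
2 Cl⁻ → Cl₂ + 2 e⁻ — 2 mol e⁻ per mol Cl₂, so n(Cl₂) = 1.695/2 = 0.8474 mol.
V = nRT/P = (0.8474 × 8.314 × 334) / (97.5 × 10³) = 0.0241 m³ = 24.1 L.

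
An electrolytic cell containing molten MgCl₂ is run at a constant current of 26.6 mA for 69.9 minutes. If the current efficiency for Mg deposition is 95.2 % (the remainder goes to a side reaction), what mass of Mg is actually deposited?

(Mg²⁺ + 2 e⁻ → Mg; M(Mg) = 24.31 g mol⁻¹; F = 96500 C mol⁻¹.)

0.0134 g

Q = I·t = 0.02660 × 4194.0 = 111.6 C.
n(e⁻) = 111.6/96500 = 0.001156 mol; theoretically n(Mg) = 0.001156/2 = 0.0005780 mol, m_theo = 0.01405 g.
At 95.2 % efficiency, m_actual = 0.952 × 0.01405 = 0.0134 g.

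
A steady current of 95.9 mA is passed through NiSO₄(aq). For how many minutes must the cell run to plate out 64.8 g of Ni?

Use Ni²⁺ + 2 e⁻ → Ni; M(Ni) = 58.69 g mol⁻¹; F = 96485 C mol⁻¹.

37000 min

n(Ni) = m/M = 64.8 / 58.69 = 1.104 mol.
Each Ni atom requires 2 electrons, so n(e⁻) = 2 × 1.104 = 2.208 mol.
Q = n(e⁻)·F = 2.208 × 96485 = 213100 C.
t = Q/I = 213100 / 0.09590 A = 2222000 s = 37000 min.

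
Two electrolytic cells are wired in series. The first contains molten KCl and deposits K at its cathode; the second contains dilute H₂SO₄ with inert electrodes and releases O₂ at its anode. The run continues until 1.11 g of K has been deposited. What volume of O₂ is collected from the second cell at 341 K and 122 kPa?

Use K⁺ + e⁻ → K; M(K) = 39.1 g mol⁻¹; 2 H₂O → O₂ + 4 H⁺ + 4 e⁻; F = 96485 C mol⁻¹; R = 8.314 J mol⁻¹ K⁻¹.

0.165 L

n(K) = 1.11 / 39.1 = 0.02839 mol, so n(e⁻) = 1 × 0.02839 = 0.02839 mol.
The cells are in series, so the same 0.02839 mol of electrons passes through the second cell.
2 H₂O → O₂ + 4 H⁺ + 4 e⁻ — 4 mol e⁻ per mol O₂, so n(O₂) = 0.02839/4 = 0.007097 mol.
V = nRT/P = (0.007097 × 8.314 × 341) / (122 × 10³) = 1.65 × 10⁻⁴ m³ = 0.165 L.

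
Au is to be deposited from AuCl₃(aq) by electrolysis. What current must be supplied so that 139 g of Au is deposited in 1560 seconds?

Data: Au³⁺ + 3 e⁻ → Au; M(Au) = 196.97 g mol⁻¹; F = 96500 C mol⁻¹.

131 A

n(Au) = 139 / 196.97 = 0.7057 mol.
n(e⁻) = 3 × 0.7057 = 2.117 mol.
Q = n(e⁻)·F = 2.117 × 96500 = 204300 C.
I = Q/t = 204300 / 1560.0 s = 131 A.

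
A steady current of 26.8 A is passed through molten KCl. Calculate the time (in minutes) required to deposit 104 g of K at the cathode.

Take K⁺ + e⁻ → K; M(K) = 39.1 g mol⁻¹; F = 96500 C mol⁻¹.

n(K) = m/M = 104 / 39.1 = 2.660 mol.
Each K atom requires 1 electron, so n(e⁻) = 1 × 2.660 = 2.660 mol.
Q = n(e⁻)·F = 2.660 × 96500 = 256700 C.
t = Q/I = 256700 / 26.80 A = 9577 s = 160 min.

160 min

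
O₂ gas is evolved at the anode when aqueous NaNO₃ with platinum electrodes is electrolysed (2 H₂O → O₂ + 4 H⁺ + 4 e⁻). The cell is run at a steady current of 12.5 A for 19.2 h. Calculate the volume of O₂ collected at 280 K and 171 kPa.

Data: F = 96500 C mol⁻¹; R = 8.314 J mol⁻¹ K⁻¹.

Q = I·t = 12.50 A × 69120 s = 864000 C.
n(e⁻) = Q/F = 864000 / 96500 = 8.953 mol.
4 electrons are transferred per O₂ molecule, so n(O₂) = 8.953 / 4 = 2.238 mol.
V = nRT/P = (2.238 × 8.314 × 280) / (171 × 10³ Pa) = 0.0305 m³ = 30.5 L.

30.5 L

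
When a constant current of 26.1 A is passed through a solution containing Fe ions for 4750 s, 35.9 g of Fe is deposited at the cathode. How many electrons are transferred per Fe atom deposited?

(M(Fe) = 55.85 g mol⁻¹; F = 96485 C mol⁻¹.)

Q = I·t = 26.10 A × 4750.0 s = 124000 C, so n(e⁻) = 124000/96485 = 1.285 mol.
n(Fe) deposited = 35.9 / 55.85 = 0.6428 mol.
Electrons per atom = n(e⁻)/n(Fe) = 1.285 / 0.6428 = 2.00 ≈ 2, so the ion is Fe²⁺.

2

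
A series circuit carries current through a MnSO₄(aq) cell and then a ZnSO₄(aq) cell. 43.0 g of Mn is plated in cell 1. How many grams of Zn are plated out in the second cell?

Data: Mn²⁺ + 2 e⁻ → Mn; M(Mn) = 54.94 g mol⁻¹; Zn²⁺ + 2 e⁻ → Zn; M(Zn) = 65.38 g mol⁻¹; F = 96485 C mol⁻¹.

n(Mn) = 43.0 / 54.94 = 0.7827 mol.
Since Mn²⁺ + 2 e⁻ → Mn, n(e⁻) passed = 2 × 0.7827 = 1.565 mol.
Cells in series carry the same charge, so the same 1.565 mol of electrons passes through cell 2.
Zn²⁺ + 2 e⁻ → Zn, so n(Zn) = 1.565 / 2 = 0.7827 mol.
m(Zn) = 0.7827 × 65.38 = 51.2 g.

51.2 g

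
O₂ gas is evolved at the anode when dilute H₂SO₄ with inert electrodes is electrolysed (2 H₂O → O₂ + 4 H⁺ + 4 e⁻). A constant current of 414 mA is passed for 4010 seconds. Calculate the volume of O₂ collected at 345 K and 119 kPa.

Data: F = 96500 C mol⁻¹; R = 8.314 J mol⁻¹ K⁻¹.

Q = I·t = 0.4140 A × 4010.0 s = 1660 C.
n(e⁻) = Q/F = 1660 / 96500 = 0.01720 mol.
4 electrons are transferred per O₂ molecule, so n(O₂) = 0.01720 / 4 = 0.004301 mol.
V = nRT/P = (0.004301 × 8.314 × 345) / (119 × 10³ Pa) = 1.04 × 10⁻⁴ m³ = 0.104 L.

0.104 L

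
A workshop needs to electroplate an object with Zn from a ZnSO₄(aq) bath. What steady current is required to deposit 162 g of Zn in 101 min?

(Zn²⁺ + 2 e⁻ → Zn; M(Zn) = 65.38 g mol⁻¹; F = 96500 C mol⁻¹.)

78.9 A

n(Zn) = 162 / 65.38 = 2.478 mol.
n(e⁻) = 2 × 2.478 = 4.956 mol.
Q = n(e⁻)·F = 4.956 × 96500 = 478200 C.
I = Q/t = 478200 / 6060.0 s = 78.9 A.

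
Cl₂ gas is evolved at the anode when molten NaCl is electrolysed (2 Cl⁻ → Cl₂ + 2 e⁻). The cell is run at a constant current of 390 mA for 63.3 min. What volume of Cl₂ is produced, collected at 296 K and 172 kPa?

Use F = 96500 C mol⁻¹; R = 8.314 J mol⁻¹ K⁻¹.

Q = I·t = 0.3900 A × 3798.0 s = 1481 C.
n(e⁻) = Q/F = 1481 / 96500 = 0.01535 mol.
2 electrons are transferred per Cl₂ molecule, so n(Cl₂) = 0.01535 / 2 = 0.007675 mol.
V = nRT/P = (0.007675 × 8.314 × 296) / (172 × 10³ Pa) = 1.10 × 10⁻⁴ m³ = 0.110 L.

0.110 L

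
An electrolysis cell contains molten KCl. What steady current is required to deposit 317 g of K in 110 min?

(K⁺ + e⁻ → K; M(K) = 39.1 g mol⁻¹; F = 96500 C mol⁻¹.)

119 A

n(K) = 317 / 39.1 = 8.107 mol.
n(e⁻) = 1 × 8.107 = 8.107 mol.
Q = n(e⁻)·F = 8.107 × 96500 = 782400 C.
I = Q/t = 782400 / 6600.0 s = 119 A.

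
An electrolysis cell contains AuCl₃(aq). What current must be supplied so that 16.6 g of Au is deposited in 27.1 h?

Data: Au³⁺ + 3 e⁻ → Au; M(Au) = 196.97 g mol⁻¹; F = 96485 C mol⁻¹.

0.250 A

n(Au) = 16.6 / 196.97 = 0.08428 mol.
n(e⁻) = 3 × 0.08428 = 0.2528 mol.
Q = n(e⁻)·F = 0.2528 × 96485 = 24390 C.
I = Q/t = 24390 / 97560 s = 0.250 A.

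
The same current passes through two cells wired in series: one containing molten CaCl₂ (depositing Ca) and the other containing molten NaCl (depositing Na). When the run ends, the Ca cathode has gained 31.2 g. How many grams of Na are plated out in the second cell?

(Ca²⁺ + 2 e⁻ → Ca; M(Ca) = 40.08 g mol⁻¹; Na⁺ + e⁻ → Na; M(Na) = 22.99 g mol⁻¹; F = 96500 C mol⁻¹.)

35.8 g

n(Ca) = 31.2 / 40.08 = 0.7784 mol.
Since Ca²⁺ + 2 e⁻ → Ca, n(e⁻) passed = 2 × 0.7784 = 1.557 mol.
Cells in series carry the same charge, so the same 1.557 mol of electrons passes through cell 2.
Na⁺ + e⁻ → Na, so n(Na) = 1.557 / 1 = 1.557 mol.
m(Na) = 1.557 × 22.99 = 35.8 g.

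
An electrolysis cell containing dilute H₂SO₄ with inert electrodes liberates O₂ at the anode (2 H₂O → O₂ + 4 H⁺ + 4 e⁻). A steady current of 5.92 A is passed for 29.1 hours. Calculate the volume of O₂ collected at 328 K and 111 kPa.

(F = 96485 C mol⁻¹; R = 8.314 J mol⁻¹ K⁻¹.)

Q = I·t = 5.920 A × 104760 s = 620200 C.
n(e⁻) = Q/F = 620200 / 96485 = 6.428 mol.
4 electrons are transferred per O₂ molecule, so n(O₂) = 6.428 / 4 = 1.607 mol.
V = nRT/P = (1.607 × 8.314 × 328) / (111 × 10³ Pa) = 0.0395 m³ = 39.5 L.

39.5 L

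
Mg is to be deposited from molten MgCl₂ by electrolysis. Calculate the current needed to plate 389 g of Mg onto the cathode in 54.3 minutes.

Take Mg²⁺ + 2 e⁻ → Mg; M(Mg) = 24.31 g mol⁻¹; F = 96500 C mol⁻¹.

948 A

n(Mg) = 389 / 24.31 = 16.00 mol.
n(e⁻) = 2 × 16.00 = 32.00 mol.
Q = n(e⁻)·F = 32.00 × 96500 = 3088000 C.
I = Q/t = 3088000 / 3258.0 s = 948 A.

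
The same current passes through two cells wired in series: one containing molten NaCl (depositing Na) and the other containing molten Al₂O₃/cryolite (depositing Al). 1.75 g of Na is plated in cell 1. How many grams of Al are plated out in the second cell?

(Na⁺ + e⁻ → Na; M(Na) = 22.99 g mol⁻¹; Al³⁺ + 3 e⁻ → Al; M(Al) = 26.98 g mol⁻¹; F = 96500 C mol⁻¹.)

0.685 g

n(Na) = 1.75 / 22.99 = 0.07612 mol.
Since Na⁺ + e⁻ → Na, n(e⁻) passed = 1 × 0.07612 = 0.07612 mol.
Cells in series carry the same charge, so the same 0.07612 mol of electrons passes through cell 2.
Al³⁺ + 3 e⁻ → Al, so n(Al) = 0.07612 / 3 = 0.02537 mol.
m(Al) = 0.02537 × 26.98 = 0.685 g.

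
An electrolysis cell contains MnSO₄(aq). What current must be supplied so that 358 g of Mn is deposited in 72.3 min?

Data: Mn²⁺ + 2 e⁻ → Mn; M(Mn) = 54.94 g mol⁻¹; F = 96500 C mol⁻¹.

n(Mn) = 358 / 54.94 = 6.516 mol.
n(e⁻) = 2 × 6.516 = 13.03 mol.
Q = n(e⁻)·F = 13.03 × 96500 = 1258000 C.
I = Q/t = 1258000 / 4338.0 s = 290 A.

290 A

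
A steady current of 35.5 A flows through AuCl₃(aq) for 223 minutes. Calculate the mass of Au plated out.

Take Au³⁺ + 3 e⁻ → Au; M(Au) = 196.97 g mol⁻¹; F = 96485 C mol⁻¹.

Q = I·t = 35.50 A × 13380 s = 475000 C.
n(e⁻) = Q/F = 475000 / 96485 = 4.923 mol.
Au³⁺ + 3 e⁻ → Au, so n(Au) = n(e⁻)/3 = 1.641 mol.
m = n·M = 1.641 × 196.97 = 323 g.

323 g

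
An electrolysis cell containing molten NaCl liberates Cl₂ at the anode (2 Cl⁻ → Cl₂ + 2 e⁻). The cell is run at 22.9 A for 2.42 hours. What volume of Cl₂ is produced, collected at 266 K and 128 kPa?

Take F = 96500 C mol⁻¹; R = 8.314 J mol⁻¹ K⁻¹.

Q = I·t = 22.90 A × 8712.0 s = 199500 C.
n(e⁻) = Q/F = 199500 / 96500 = 2.067 mol.
2 electrons are transferred per Cl₂ molecule, so n(Cl₂) = 2.067 / 2 = 1.034 mol.
V = nRT/P = (1.034 × 8.314 × 266) / (128 × 10³ Pa) = 0.0179 m³ = 17.9 L.

17.9 L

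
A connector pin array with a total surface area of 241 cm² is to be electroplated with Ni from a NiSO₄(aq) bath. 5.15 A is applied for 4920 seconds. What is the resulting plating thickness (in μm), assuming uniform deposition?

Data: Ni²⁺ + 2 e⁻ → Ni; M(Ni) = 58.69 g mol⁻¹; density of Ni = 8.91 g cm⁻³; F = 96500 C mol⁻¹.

35.9 μm

Q = I·t = 5.150 × 4920.0 = 25340 C; n(e⁻) = 0.2626 mol.
n(Ni) = n(e⁻)/2 = 0.1313 mol, so m = 0.1313 × 58.69 = 7.705 g.
Volume = m/ρ = 7.705 / 8.91 = 0.8648 cm³.
Thickness = V/A = 0.8648 / 241 = 0.00359 cm = 35.9 μm.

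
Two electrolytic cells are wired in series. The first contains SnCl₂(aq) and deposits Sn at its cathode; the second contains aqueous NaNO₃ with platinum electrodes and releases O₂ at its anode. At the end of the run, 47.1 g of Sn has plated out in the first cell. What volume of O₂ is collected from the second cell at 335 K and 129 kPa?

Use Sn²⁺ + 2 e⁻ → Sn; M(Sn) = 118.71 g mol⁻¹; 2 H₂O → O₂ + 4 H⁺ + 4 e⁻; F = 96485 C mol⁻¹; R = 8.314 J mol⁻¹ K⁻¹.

4.28 L

n(Sn) = 47.1 / 118.71 = 0.3968 mol, so n(e⁻) = 2 × 0.3968 = 0.7935 mol.
The cells are in series, so the same 0.7935 mol of electrons passes through the second cell.
2 H₂O → O₂ + 4 H⁺ + 4 e⁻ — 4 mol e⁻ per mol O₂, so n(O₂) = 0.7935/4 = 0.1984 mol.
V = nRT/P = (0.1984 × 8.314 × 335) / (129 × 10³) = 0.00428 m³ = 4.28 L.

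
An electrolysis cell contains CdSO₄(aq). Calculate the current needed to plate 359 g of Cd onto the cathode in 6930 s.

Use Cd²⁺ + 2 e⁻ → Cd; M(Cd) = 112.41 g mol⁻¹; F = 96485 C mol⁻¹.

88.9 A

n(Cd) = 359 / 112.41 = 3.194 mol.
n(e⁻) = 2 × 3.194 = 6.387 mol.
Q = n(e⁻)·F = 6.387 × 96485 = 616300 C.
I = Q/t = 616300 / 6930.0 s = 88.9 A.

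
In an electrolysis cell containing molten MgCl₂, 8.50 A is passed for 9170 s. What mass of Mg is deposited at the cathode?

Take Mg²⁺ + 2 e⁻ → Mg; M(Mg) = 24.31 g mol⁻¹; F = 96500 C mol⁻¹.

Q = I·t = 8.500 A × 9170.0 s = 77940 C.
n(e⁻) = Q/F = 77940 / 96500 = 0.8077 mol.
Mg²⁺ + 2 e⁻ → Mg, so n(Mg) = n(e⁻)/2 = 0.4039 mol.
m = n·M = 0.4039 × 24.31 = 9.82 g.

9.82 g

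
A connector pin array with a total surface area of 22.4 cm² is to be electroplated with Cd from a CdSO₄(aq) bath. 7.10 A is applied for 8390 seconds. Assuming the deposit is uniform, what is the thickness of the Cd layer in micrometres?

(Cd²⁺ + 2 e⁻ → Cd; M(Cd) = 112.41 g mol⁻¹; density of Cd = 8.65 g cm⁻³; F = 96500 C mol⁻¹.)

1790 μm

Q = I·t = 7.100 × 8390.0 = 59570 C; n(e⁻) = 0.6173 mol.
n(Cd) = n(e⁻)/2 = 0.3086 mol, so m = 0.3086 × 112.41 = 34.70 g.
Volume = m/ρ = 34.70 / 8.65 = 4.011 cm³.
Thickness = V/A = 4.011 / 22.4 = 0.179 cm = 1790 μm.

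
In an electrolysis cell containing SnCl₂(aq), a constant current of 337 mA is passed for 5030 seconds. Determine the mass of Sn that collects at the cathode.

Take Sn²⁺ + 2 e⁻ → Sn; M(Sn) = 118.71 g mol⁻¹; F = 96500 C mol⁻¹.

Q = I·t = 0.3370 A × 5030.0 s = 1695 C.
n(e⁻) = Q/F = 1695 / 96500 = 0.01757 mol.
Sn²⁺ + 2 e⁻ → Sn, so n(Sn) = n(e⁻)/2 = 0.008783 mol.
m = n·M = 0.008783 × 118.71 = 1.04 g.

1.04 g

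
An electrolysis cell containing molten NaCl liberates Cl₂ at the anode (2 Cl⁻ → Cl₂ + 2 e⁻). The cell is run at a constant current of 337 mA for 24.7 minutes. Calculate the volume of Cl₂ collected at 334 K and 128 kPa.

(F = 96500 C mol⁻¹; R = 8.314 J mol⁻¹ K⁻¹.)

Q = I·t = 0.3370 A × 1482.0 s = 499.4 C.
n(e⁻) = Q/F = 499.4 / 96500 = 0.005175 mol.
2 electrons are transferred per Cl₂ molecule, so n(Cl₂) = 0.005175 / 2 = 0.002588 mol.
V = nRT/P = (0.002588 × 8.314 × 334) / (128 × 10³ Pa) = 5.61 × 10⁻⁵ m³ = 0.0561 L.

0.0561 L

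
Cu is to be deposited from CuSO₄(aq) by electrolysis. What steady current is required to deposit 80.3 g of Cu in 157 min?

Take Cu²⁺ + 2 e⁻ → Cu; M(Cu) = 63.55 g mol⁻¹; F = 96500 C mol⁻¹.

25.9 A

n(Cu) = 80.3 / 63.55 = 1.264 mol.
n(e⁻) = 2 × 1.264 = 2.527 mol.
Q = n(e⁻)·F = 2.527 × 96500 = 243900 C.
I = Q/t = 243900 / 9420.0 s = 25.9 A.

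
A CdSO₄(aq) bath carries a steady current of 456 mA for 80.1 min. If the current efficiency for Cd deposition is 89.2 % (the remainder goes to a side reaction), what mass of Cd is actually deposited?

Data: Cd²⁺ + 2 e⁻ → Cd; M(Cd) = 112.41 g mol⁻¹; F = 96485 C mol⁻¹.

1.14 g

Q = I·t = 0.4560 × 4806.0 = 2192 C.
n(e⁻) = 2192/96485 = 0.02271 mol; theoretically n(Cd) = 0.02271/2 = 0.01136 mol, m_theo = 1.277 g.
At 89.2 % efficiency, m_actual = 0.892 × 1.277 = 1.14 g.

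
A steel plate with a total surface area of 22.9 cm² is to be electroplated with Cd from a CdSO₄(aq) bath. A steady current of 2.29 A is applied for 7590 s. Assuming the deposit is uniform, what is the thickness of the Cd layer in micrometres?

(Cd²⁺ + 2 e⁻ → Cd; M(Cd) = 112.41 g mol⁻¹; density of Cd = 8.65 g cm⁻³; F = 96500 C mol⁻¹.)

511 μm

Q = I·t = 2.290 × 7590.0 = 17380 C; n(e⁻) = 0.1801 mol.
n(Cd) = n(e⁻)/2 = 0.09006 mol, so m = 0.09006 × 112.41 = 10.12 g.
Volume = m/ρ = 10.12 / 8.65 = 1.170 cm³.
Thickness = V/A = 1.170 / 22.9 = 0.0511 cm = 511 μm.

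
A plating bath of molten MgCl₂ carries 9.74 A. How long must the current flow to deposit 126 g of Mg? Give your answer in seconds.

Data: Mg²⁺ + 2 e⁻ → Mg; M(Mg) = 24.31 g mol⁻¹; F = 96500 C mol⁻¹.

n(Mg) = m/M = 126 / 24.31 = 5.183 mol.
Each Mg atom requires 2 electrons, so n(e⁻) = 2 × 5.183 = 10.37 mol.
Q = n(e⁻)·F = 10.37 × 96500 = 1000000 C.
t = Q/I = 1000000 / 9.740 A = 102700 s.

1.03 × 10⁵ s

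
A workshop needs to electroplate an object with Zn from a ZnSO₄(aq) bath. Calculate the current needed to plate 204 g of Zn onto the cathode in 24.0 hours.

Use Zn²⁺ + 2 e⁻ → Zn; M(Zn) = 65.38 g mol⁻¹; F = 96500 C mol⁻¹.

n(Zn) = 204 / 65.38 = 3.120 mol.
n(e⁻) = 2 × 3.120 = 6.240 mol.
Q = n(e⁻)·F = 6.240 × 96500 = 602200 C.
I = Q/t = 602200 / 86400 s = 6.97 A.

6.97 A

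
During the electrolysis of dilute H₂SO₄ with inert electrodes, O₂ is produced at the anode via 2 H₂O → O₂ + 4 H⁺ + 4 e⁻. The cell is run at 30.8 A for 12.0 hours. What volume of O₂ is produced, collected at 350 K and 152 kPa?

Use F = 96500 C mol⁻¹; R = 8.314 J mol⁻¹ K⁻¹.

66.0 L

Q = I·t = 30.80 A × 43200 s = 1331000 C.
n(e⁻) = Q/F = 1331000 / 96500 = 13.79 mol.
4 electrons are transferred per O₂ molecule, so n(O₂) = 13.79 / 4 = 3.447 mol.
V = nRT/P = (3.447 × 8.314 × 350) / (152 × 10³ Pa) = 0.0660 m³ = 66.0 L.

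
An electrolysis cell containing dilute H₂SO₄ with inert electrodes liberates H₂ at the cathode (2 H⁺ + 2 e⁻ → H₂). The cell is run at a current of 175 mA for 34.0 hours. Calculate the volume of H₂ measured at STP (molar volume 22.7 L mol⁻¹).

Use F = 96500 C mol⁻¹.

2.52 L

Q = I·t = 0.1750 A × 122400 s = 21420 C.
n(e⁻) = Q/F = 21420 / 96500 = 0.2220 mol.
2 electrons are transferred per H₂ molecule, so n(H₂) = 0.2220 / 2 = 0.1110 mol.
V = n × V_m = 0.1110 × 22.7 = 2.52 L.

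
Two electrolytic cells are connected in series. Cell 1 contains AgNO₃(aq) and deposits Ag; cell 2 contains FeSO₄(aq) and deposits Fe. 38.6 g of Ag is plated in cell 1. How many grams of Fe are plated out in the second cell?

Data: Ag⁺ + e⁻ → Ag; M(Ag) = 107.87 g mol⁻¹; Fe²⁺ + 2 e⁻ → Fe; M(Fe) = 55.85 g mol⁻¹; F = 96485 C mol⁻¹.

n(Ag) = 38.6 / 107.87 = 0.3578 mol.
Since Ag⁺ + e⁻ → Ag, n(e⁻) passed = 1 × 0.3578 = 0.3578 mol.
Cells in series carry the same charge, so the same 0.3578 mol of electrons passes through cell 2.
Fe²⁺ + 2 e⁻ → Fe, so n(Fe) = 0.3578 / 2 = 0.1789 mol.
m(Fe) = 0.1789 × 55.85 = 9.99 g.

9.99 g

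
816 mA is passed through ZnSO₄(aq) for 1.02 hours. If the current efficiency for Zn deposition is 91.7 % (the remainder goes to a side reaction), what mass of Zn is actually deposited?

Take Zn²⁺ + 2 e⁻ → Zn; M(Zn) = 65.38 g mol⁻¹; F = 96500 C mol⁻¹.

Q = I·t = 0.8160 × 3672.0 = 2996 C.
n(e⁻) = 2996/96500 = 0.03105 mol; theoretically n(Zn) = 0.03105/2 = 0.01553 mol, m_theo = 1.015 g.
At 91.7 % efficiency, m_actual = 0.917 × 1.015 = 0.931 g.

0.931 g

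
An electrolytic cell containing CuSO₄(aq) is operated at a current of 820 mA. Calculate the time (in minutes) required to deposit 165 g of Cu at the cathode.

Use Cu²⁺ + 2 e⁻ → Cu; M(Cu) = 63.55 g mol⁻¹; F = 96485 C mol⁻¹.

n(Cu) = m/M = 165 / 63.55 = 2.596 mol.
Each Cu atom requires 2 electrons, so n(e⁻) = 2 × 2.596 = 5.193 mol.
Q = n(e⁻)·F = 5.193 × 96485 = 501000 C.
t = Q/I = 501000 / 0.8200 A = 611000 s = 10200 min.

10200 min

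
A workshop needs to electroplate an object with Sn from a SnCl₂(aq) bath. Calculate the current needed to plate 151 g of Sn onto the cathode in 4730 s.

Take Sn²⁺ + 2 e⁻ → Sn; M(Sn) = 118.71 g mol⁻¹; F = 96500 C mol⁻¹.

51.9 A

n(Sn) = 151 / 118.71 = 1.272 mol.
n(e⁻) = 2 × 1.272 = 2.544 mol.
Q = n(e⁻)·F = 2.544 × 96500 = 245500 C.
I = Q/t = 245500 / 4730.0 s = 51.9 A.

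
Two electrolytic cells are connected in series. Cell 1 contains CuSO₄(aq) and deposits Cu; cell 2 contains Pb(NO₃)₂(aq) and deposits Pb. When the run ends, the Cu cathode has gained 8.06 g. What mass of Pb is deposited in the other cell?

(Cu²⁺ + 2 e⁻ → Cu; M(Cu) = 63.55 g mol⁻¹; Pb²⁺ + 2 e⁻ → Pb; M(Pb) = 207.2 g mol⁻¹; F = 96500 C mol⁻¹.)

26.3 g

n(Cu) = 8.06 / 63.55 = 0.1268 mol.
Since Cu²⁺ + 2 e⁻ → Cu, n(e⁻) passed = 2 × 0.1268 = 0.2537 mol.
Cells in series carry the same charge, so the same 0.2537 mol of electrons passes through cell 2.
Pb²⁺ + 2 e⁻ → Pb, so n(Pb) = 0.2537 / 2 = 0.1268 mol.
m(Pb) = 0.1268 × 207.2 = 26.3 g.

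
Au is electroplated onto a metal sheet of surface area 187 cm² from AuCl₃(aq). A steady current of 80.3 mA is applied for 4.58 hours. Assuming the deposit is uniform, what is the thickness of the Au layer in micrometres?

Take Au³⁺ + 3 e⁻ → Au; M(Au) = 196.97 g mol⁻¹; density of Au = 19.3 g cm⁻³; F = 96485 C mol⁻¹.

Q = I·t = 0.08030 × 16488 = 1324 C; n(e⁻) = 0.01372 mol.
n(Au) = n(e⁻)/3 = 0.004574 mol, so m = 0.004574 × 196.97 = 0.9010 g.
Volume = m/ρ = 0.9010 / 19.3 = 0.04668 cm³.
Thickness = V/A = 0.04668 / 187 = 2.50 × 10⁻⁴ cm = 2.50 μm.

2.50 μm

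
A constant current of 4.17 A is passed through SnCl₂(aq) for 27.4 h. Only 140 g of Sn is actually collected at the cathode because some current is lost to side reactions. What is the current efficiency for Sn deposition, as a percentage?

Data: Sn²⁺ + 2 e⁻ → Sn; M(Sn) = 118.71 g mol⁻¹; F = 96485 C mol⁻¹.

55.3 %

Q = I·t = 4.170 × 98640 = 411300 C; n(e⁻) = 411300/96485 = 4.263 mol.
Theoretical n(Sn) = n(e⁻)/2 = 2.132 mol, i.e. m_theo = 2.132 × 118.71 = 253.0 g.
Efficiency = m_actual / m_theo = 140 / 253.0 = 55.3 %.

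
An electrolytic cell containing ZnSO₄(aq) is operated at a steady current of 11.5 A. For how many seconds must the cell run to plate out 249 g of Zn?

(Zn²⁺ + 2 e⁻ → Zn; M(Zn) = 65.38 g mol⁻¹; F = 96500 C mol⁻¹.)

n(Zn) = m/M = 249 / 65.38 = 3.809 mol.
Each Zn atom requires 2 electrons, so n(e⁻) = 2 × 3.809 = 7.617 mol.
Q = n(e⁻)·F = 7.617 × 96500 = 735000 C.
t = Q/I = 735000 / 11.50 A = 63920 s.

63900 s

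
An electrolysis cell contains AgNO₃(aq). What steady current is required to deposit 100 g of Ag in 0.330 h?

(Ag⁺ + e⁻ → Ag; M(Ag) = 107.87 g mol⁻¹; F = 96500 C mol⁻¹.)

n(Ag) = 100 / 107.87 = 0.9270 mol.
n(e⁻) = 1 × 0.9270 = 0.9270 mol.
Q = n(e⁻)·F = 0.9270 × 96500 = 89460 C.
I = Q/t = 89460 / 1188.0 s = 75.3 A.

75.3 A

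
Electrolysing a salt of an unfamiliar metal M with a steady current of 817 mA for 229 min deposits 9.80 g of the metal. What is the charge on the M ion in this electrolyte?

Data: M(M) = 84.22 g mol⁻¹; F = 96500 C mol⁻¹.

+1

Q = I·t = 0.8170 A × 13740 s = 11230 C, so n(e⁻) = 11230/96500 = 0.1163 mol.
n(M) deposited = 9.80 / 84.22 = 0.1164 mol.
Electrons per atom = n(e⁻)/n(M) = 0.1163 / 0.1164 = 1.00 ≈ 1, so the ion is M⁺.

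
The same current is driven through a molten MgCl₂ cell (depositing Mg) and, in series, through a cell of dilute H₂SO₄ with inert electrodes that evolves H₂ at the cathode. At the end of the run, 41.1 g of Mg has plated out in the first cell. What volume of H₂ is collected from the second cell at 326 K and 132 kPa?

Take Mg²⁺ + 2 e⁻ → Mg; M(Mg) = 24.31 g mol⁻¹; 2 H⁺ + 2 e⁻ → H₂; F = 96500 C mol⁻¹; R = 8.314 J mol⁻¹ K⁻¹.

n(Mg) = 41.1 / 24.31 = 1.691 mol, so n(e⁻) = 2 × 1.691 = 3.381 mol.
The cells are in series, so the same 3.381 mol of electrons passes through the second cell.
2 H⁺ + 2 e⁻ → H₂ — 2 mol e⁻ per mol H₂, so n(H₂) = 3.381/2 = 1.691 mol.
V = nRT/P = (1.691 × 8.314 × 326) / (132 × 10³) = 0.0347 m³ = 34.7 L.

34.7 L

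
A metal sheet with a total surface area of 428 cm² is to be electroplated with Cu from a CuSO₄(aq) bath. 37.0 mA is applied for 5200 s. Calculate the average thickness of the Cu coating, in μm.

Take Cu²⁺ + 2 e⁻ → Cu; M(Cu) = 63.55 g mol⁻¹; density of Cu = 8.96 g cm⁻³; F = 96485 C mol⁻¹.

0.165 μm

Q = I·t = 0.03700 × 5200.0 = 192.4 C; n(e⁻) = 0.001994 mol.
n(Cu) = n(e⁻)/2 = 0.0009970 mol, so m = 0.0009970 × 63.55 = 0.06336 g.
Volume = m/ρ = 0.06336 / 8.96 = 0.007072 cm³.
Thickness = V/A = 0.007072 / 428 = 1.65 × 10⁻⁵ cm = 0.165 μm.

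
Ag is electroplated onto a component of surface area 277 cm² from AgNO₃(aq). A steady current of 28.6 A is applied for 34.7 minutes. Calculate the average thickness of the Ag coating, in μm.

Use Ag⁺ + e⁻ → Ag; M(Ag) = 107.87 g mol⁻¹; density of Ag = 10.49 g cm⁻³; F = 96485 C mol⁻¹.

Q = I·t = 28.60 × 2082.0 = 59550 C; n(e⁻) = 0.6171 mol.
n(Ag) = n(e⁻)/1 = 0.6171 mol, so m = 0.6171 × 107.87 = 66.57 g.
Volume = m/ρ = 66.57 / 10.49 = 6.346 cm³.
Thickness = V/A = 6.346 / 277 = 0.0229 cm = 229 μm.

229 μm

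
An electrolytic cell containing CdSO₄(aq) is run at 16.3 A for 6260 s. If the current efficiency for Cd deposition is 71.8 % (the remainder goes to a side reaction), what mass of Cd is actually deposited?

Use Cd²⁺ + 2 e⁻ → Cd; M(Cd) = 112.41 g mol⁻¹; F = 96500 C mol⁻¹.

Q = I·t = 16.30 × 6260.0 = 102000 C.
n(e⁻) = 102000/96500 = 1.057 mol; theoretically n(Cd) = 1.057/2 = 0.5287 mol, m_theo = 59.43 g.
At 71.8 % efficiency, m_actual = 0.718 × 59.43 = 42.7 g.

42.7 g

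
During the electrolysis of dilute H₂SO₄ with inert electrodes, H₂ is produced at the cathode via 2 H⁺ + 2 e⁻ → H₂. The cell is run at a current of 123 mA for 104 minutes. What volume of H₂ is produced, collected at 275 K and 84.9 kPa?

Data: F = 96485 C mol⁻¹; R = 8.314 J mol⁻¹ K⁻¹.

0.107 L

Q = I·t = 0.1230 A × 6240.0 s = 767.5 C.
n(e⁻) = Q/F = 767.5 / 96485 = 0.007955 mol.
2 electrons are transferred per H₂ molecule, so n(H₂) = 0.007955 / 2 = 0.003977 mol.
V = nRT/P = (0.003977 × 8.314 × 275) / (84.9 × 10³ Pa) = 1.07 × 10⁻⁴ m³ = 0.107 L.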